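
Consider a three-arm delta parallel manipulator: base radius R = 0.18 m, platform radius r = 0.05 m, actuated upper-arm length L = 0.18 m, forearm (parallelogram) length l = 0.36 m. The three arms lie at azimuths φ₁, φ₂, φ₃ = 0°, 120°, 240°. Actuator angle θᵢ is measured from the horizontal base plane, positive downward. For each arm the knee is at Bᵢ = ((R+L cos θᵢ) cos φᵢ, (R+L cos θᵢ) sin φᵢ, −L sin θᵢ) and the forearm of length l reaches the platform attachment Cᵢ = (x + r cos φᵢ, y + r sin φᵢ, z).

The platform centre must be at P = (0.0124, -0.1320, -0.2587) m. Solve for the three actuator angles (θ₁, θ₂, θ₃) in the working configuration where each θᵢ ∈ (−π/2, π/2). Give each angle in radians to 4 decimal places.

φ1=0.0° → target in arm frame (0.0124, -0.1320)
  e−x'=0.1176;  (l²−L²−(e−x')²−y'²−z²)/2L = -0.0027
  θ1 = atan2(B,A) + arccos(C/0.2842) = 0.4362
φ2=120.0° → target in arm frame (-0.1205, 0.0553)
  e−x'=0.2505;  (l²−L²−(e−x')²−y'²−z²)/2L = -0.0987
  γ=atan2(-0.2587,0.2505)=-0.8015;  ψ=arccos(-0.2741)=1.8485;  θ2=γ+ψ≈1.0470
arm 3 (φ=240.0°): x'=0.1081, y'=0.0767
  A cos θ + B sin θ = C:  0.0219·cos θ + -0.2587·sin θ = 0.0664
  θ3 = atan2(B,A) + arccos(C/0.2596) = -0.1743

θ₁ = 0.4362, θ₂ = 1.0470, θ₃ = -0.1743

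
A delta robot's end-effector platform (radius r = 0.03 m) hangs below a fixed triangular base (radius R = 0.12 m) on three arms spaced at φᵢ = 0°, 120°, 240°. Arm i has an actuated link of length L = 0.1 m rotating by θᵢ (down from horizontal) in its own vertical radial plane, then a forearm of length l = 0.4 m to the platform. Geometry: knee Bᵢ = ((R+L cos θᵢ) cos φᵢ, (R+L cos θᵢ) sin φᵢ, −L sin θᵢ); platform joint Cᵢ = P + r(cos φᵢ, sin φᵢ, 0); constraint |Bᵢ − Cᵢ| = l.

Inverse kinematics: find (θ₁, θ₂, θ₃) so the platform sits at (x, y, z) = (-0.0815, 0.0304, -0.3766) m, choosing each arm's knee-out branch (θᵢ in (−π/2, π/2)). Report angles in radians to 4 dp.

θ₁ = 0.6984, θ₂ = 0.0001, θ₃ = 0.2619

arm 1 (φ=0.0°): x'=-0.0815, y'=0.0304
  A cos θ + B sin θ = C:  0.1715·cos θ + -0.3766·sin θ = -0.1108
  √(A²+B²)=0.4138;  θ1 = -1.1435+1.8419 ≈ 0.6984
φ2=120.0° → target in arm frame (0.0671, 0.0554)
  A=0.0229, B=-0.3766, C=(l²−L²−A²−y'²−z²)/(2L)=0.0229
  γ=atan2(-0.3766,0.0229)=-1.5100;  ψ=arccos(0.0607)=1.5101;  θ2=γ+ψ≈0.0001
φ3=240.0° → target in arm frame (0.0144, -0.0858)
  A cos θ + B sin θ = C:  0.0756·cos θ + -0.3766·sin θ = -0.0245
  √(A²+B²)=0.3841;  θ3 = -1.3727+1.6346 ≈ 0.2619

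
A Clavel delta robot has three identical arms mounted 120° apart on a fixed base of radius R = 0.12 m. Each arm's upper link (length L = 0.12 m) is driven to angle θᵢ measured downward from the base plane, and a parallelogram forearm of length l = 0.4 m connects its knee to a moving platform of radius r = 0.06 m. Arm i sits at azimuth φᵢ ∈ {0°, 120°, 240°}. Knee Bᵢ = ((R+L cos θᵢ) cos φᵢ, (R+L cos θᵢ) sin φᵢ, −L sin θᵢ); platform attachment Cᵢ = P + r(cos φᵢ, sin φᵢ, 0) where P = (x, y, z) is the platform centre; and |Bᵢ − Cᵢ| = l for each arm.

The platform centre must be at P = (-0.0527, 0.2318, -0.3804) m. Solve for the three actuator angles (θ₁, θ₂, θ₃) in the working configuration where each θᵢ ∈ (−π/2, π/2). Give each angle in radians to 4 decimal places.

θ₁ = 1.0471, θ₂ = -0.0876, θ₃ = 1.3963

φ1=0.0° → target in arm frame (-0.0527, 0.2318)
  A=0.1127, B=-0.3804, C=(l²−L²−A²−y'²−z²)/(2L)=-0.2731
  √(A²+B²)=0.3967;  θ1 = -1.2828+2.3299 ≈ 1.0471
arm 2 (φ=120.0°): x'=0.2271, y'=-0.0703
  A cos θ + B sin θ = C:  -0.1671·cos θ + -0.3804·sin θ = -0.1332
  γ=atan2(-0.3804,-0.1671)=-1.9847;  ψ=arccos(-0.3205)=1.8971;  θ2=γ+ψ≈-0.0876
arm 3 (φ=240.0°): x'=-0.1744, y'=-0.1615
  A=0.2344, B=-0.3804, C=(l²−L²−A²−y'²−z²)/(2L)=-0.3339
  γ=atan2(-0.3804,0.2344)=-1.0186;  ψ=arccos(-0.7473)=2.4148;  θ3=γ+ψ≈1.3963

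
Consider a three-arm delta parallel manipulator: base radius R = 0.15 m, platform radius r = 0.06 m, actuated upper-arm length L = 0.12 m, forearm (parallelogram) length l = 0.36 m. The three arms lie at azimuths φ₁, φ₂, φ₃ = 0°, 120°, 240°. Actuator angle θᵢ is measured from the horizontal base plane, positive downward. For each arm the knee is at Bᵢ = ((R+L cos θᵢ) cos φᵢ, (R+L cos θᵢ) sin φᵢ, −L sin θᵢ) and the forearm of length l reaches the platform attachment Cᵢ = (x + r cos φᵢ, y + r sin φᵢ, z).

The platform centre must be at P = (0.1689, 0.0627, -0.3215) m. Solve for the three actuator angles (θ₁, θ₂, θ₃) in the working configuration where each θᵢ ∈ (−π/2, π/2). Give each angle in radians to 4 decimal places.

θ₁ = -0.2618, θ₂ = 0.7851, θ₃ = 1.2213

rotate P by −φ1: (0.1689, 0.0627, -0.3215)
  A=-0.0789, B=-0.3215, C=(l²−L²−A²−y'²−z²)/(2L)=0.0070
  γ=atan2(-0.3215,-0.0789)=-1.8115;  ψ=arccos(0.0212)=1.5496;  θ1=γ+ψ≈-0.2618
rotate P by −φ2: (-0.0302, -0.1776, -0.3215)
  A=0.1202, B=-0.3215, C=(l²−L²−A²−y'²−z²)/(2L)=-0.1423
  θ2 = atan2(B,A) + arccos(C/0.3432) = 0.7851
rotate P by −φ3: (-0.1387, 0.1149, -0.3215)
  A cos θ + B sin θ = C:  0.2287·cos θ + -0.3215·sin θ = -0.2237
  γ=atan2(-0.3215,0.2287)=-0.9524;  ψ=arccos(-0.5670)=2.1737;  θ3=γ+ψ≈1.2213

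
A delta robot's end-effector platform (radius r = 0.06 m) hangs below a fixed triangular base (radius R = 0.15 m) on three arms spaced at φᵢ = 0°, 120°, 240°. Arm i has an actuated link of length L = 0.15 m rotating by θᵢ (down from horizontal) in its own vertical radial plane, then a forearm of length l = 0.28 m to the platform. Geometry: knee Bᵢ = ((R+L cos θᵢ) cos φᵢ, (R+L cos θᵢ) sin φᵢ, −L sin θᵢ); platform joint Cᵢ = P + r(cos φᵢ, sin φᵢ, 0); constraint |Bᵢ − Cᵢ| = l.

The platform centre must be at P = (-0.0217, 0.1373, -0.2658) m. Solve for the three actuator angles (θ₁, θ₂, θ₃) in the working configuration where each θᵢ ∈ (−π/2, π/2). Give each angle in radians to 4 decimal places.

θ₁ = 0.9596, θ₂ = 0.0871, θ₃ = 1.3087

φ1=0.0° → target in arm frame (-0.0217, 0.1373)
  A cos θ + B sin θ = C:  0.1117·cos θ + -0.2658·sin θ = -0.1536
  θ1 = atan2(B,A) + arccos(C/0.2883) = 0.9596
arm 2 (φ=120.0°): x'=0.1298, y'=-0.0499
  A cos θ + B sin θ = C:  -0.0398·cos θ + -0.2658·sin θ = -0.0627
  √(A²+B²)=0.2688;  θ2 = -1.7193+1.8063 ≈ 0.0871
φ3=240.0° → target in arm frame (-0.1081, -0.0874)
  e−x'=0.1981;  (l²−L²−(e−x')²−y'²−z²)/2L = -0.2054
  θ3 = atan2(B,A) + arccos(C/0.3315) = 1.3087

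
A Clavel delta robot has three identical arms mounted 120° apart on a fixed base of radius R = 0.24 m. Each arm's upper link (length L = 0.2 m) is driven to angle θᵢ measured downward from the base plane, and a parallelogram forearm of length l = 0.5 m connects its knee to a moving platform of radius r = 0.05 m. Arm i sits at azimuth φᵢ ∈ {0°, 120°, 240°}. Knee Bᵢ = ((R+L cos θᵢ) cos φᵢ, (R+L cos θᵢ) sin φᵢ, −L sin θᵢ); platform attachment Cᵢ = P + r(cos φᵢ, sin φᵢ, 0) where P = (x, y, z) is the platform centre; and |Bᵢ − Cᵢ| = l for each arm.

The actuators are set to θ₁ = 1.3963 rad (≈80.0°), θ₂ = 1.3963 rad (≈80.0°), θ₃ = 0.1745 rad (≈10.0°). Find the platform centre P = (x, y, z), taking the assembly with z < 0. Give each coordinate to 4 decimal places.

arm 1 at φ=0.0°: (R−r)+L cos θ1 = 0.2247;  O1 = (0.2247, 0.0000, -0.1970)
O2 = (0.2247·cos120.0°, 0.2247·sin120.0°, -0.1970) = (-0.1124, 0.1946, -0.1970)
φ3=240.0°: virtual centre (-0.1935, -0.3351, -0.0347), radius l
subtract pairs → two planes through P
[-0.6742 0.3892 0.0000]·P = 0.0000;  [-0.8364 -0.6702 0.3245]·P = 0.0617
det = 0.7774;  x = -0.0309+0.1625z,  y = -0.0535+0.2814z
sphere 1 gives Az²+Bz+C=0 with A=1.1056, B=0.2808, C=-0.1430;  B²−4AC=0.7113;  roots -0.5084, 0.2544;  negative root z = -0.5084
x = -0.1135, y = -0.1965

(-0.1135, -0.1965, -0.5084)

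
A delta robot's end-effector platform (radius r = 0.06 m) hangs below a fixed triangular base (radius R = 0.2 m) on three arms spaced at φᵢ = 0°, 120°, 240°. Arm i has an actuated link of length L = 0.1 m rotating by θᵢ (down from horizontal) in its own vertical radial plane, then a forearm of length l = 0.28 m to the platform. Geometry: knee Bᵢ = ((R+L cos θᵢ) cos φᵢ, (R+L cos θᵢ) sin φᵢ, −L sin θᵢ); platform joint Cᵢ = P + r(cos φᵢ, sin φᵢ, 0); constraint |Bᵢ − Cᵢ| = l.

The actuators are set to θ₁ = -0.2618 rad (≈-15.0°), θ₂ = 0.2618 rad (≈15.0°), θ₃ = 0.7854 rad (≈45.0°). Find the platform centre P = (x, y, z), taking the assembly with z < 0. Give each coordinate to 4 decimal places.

arm 1 at φ=0.0°: (R−r)+L cos θ1 = 0.2366;  O1 = (0.2366, 0.0000, 0.0259)
O2 = (0.2366·cos120.0°, 0.2366·sin120.0°, -0.0259) = (-0.1183, 0.2049, -0.0259)
O3 = (0.2107·cos240.0°, 0.2107·sin240.0°, -0.0707) = (-0.1054, -0.1825, -0.0707)
eliminate P² terms by subtracting sphere 1 from 2 and 3
[-0.7098 0.4098 -0.1035]·P = 0.0000;  [-0.6839 -0.3650 -0.1932]·P = -0.0072
Cramer: x(z) = 0.0055-0.2169z;  y(z) = 0.0095-0.1230z
into |P−O₁|² = l²: 1.0621z² + 0.0461z + -0.0242 = 0;  Δ = 0.1051;  z = -0.1743 or 0.1309 → z<0 root = -0.1743
x = 0.0433, y = 0.0310

(0.0433, 0.0310, -0.1743)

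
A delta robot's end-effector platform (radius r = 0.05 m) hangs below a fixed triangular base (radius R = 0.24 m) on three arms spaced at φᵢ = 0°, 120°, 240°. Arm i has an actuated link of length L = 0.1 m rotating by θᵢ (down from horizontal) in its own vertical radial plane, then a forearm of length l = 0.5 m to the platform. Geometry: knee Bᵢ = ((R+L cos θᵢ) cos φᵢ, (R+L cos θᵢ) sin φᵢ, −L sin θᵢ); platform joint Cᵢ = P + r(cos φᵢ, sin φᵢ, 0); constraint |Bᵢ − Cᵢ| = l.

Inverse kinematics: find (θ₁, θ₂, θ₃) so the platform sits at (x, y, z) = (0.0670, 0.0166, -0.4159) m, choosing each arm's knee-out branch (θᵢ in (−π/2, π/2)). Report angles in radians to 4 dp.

arm 1 (φ=0.0°): x'=0.0670, y'=0.0166
  A=0.1230, B=-0.4159, C=(l²−L²−A²−y'²−z²)/(2L)=0.2581
  θ1 = atan2(B,A) + arccos(C/0.4337) = -0.3499
arm 2 (φ=120.0°): x'=-0.0191, y'=-0.0663
  A cos θ + B sin θ = C:  0.2091·cos θ + -0.4159·sin θ = 0.0945
  √(A²+B²)=0.4655;  θ2 = -1.1049+1.3664 ≈ 0.2615
rotate P by −φ3: (-0.0479, 0.0497, -0.4159)
  A cos θ + B sin θ = C:  0.2379·cos θ + -0.4159·sin θ = 0.0398
  γ=atan2(-0.4159,0.2379)=-1.0513;  ψ=arccos(0.0832)=1.4875;  θ3=γ+ψ≈0.4363

θ₁ = -0.3499, θ₂ = 0.2615, θ₃ = 0.4363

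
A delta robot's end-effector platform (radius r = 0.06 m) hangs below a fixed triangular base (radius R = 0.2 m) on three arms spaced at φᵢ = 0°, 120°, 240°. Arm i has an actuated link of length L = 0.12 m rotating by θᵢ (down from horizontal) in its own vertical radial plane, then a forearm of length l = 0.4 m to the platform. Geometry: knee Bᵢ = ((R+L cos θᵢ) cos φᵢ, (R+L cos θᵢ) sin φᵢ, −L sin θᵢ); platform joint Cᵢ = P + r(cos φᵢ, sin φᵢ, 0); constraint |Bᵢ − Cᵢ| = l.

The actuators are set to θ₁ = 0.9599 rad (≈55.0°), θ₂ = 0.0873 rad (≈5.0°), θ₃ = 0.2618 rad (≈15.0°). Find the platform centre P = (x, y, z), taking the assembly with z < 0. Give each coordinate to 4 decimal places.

(-0.1008, 0.0169, -0.3510)

centre 1 = (0.2088·cos0.0°, 0.2088·sin0.0°, -0.0983) = (0.2088, 0.0000, -0.0983)
centre 2 = (0.2595·cos120.0°, 0.2595·sin120.0°, -0.0105) = (-0.1298, 0.2248, -0.0105)
arm 3 at φ=240.0°: ρ3 = 0.2559;  centre 3 = (-0.1280, -0.2216, -0.0311)
subtract pairs → two planes through P
linear system: -0.6772x+0.4495y = 0.0142−0.1757z; -0.6736x+-0.4433y = 0.0132−0.1345z
Cramer: x(z) = -0.0203+0.2294z;  y(z) = 0.0011-0.0452z
into |P−centre ₁|² = l²: 1.0547z² + 0.0914z + -0.0979 = 0;  Δ = 0.4212;  z = -0.3510 or 0.2643 → z<0 root = -0.3510
x = -0.1008, y = 0.0169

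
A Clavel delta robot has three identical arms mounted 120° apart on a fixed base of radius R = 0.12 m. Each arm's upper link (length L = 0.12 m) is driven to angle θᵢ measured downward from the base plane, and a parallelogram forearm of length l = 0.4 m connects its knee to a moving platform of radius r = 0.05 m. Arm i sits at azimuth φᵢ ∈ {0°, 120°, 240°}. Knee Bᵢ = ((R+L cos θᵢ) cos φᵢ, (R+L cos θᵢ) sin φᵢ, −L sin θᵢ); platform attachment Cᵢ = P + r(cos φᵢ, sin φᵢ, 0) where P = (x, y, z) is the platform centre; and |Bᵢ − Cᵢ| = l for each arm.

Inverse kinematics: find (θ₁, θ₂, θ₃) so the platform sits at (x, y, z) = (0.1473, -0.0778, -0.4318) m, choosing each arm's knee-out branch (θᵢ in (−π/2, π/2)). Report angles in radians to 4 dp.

φ1=0.0° → target in arm frame (0.1473, -0.0778)
  A cos θ + B sin θ = C:  -0.0773·cos θ + -0.4318·sin θ = -0.2203
  √(A²+B²)=0.4387;  θ1 = -1.7479+2.0970 ≈ 0.3491
φ2=120.0° → target in arm frame (-0.1410, -0.0887)
  A=0.2110, B=-0.4318, C=(l²−L²−A²−y'²−z²)/(2L)=-0.3885
  θ2 = atan2(B,A) + arccos(C/0.4806) = 1.3960
rotate P by −φ3: (-0.0063, 0.1665, -0.4318)
  e−x'=0.0763;  (l²−L²−(e−x')²−y'²−z²)/2L = -0.3099
  √(A²+B²)=0.4385;  θ3 = -1.3960+2.3557 ≈ 0.9598

θ₁ = 0.3491, θ₂ = 1.3960, θ₃ = 0.9598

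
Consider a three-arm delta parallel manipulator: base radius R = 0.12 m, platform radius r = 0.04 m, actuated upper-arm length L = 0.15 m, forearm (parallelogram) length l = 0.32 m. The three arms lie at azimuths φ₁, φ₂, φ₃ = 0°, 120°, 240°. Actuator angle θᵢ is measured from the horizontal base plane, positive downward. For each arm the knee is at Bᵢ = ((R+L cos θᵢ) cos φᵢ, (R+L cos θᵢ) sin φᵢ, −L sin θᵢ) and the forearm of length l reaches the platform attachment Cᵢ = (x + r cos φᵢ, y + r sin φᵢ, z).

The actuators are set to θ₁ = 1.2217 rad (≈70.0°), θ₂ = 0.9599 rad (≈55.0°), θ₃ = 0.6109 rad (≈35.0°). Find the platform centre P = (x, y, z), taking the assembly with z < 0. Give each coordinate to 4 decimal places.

(-0.0774, -0.0484, -0.3787)

arm 1 at φ=0.0°: ρ1 = 0.1313;  centre 1 = (0.1313, 0.0000, -0.1410)
arm 2 at φ=120.0°: ρ2 = 0.1660;  centre 2 = (-0.0830, 0.1438, -0.1229)
centre 3 = (0.2029·cos240.0°, 0.2029·sin240.0°, -0.0860) = (-0.1014, -0.1757, -0.0860)
eliminate P² terms by subtracting sphere 1 from 2 and 3
linear system: -0.4287x+0.2876y = 0.0056−0.0362z; -0.4655x+-0.3514y = 0.0114−0.1098z
Cramer: x(z) = -0.0184+0.1557z;  y(z) = -0.0082+0.1063z
sphere 1 gives Az²+Bz+C=0 with A=1.0355, B=0.2335, C=-0.0600;  B²−4AC=0.3032;  roots -0.3787, 0.1531;  negative root z = -0.3787
x = -0.0774, y = -0.0484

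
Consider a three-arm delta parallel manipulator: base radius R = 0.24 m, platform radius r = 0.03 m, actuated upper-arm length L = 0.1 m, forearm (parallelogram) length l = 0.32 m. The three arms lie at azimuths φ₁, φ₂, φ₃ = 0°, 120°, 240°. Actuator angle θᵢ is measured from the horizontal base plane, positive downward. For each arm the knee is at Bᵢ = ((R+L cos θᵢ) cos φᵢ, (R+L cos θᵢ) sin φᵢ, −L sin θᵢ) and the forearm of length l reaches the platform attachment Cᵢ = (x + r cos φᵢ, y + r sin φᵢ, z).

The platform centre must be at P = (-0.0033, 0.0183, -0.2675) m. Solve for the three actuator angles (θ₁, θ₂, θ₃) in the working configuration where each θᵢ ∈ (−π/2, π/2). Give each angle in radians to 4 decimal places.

arm 1 (φ=0.0°): x'=-0.0033, y'=0.0183
  A=0.2133, B=-0.2675, C=(l²−L²−A²−y'²−z²)/(2L)=-0.1249
  √(A²+B²)=0.3421;  θ1 = -0.8977+1.9446 ≈ 1.0470
φ2=120.0° → target in arm frame (0.0175, -0.0063)
  A=0.1925, B=-0.2675, C=(l²−L²−A²−y'²−z²)/(2L)=-0.0813
  θ2 = atan2(B,A) + arccos(C/0.3296) = 0.8729
rotate P by −φ3: (-0.0142, -0.0120, -0.2675)
  e−x'=0.2242;  (l²−L²−(e−x')²−y'²−z²)/2L = -0.1478
  √(A²+B²)=0.3490;  θ3 = -0.8732+2.0081 ≈ 1.1349

θ₁ = 1.0470, θ₂ = 0.8729, θ₃ = 1.1349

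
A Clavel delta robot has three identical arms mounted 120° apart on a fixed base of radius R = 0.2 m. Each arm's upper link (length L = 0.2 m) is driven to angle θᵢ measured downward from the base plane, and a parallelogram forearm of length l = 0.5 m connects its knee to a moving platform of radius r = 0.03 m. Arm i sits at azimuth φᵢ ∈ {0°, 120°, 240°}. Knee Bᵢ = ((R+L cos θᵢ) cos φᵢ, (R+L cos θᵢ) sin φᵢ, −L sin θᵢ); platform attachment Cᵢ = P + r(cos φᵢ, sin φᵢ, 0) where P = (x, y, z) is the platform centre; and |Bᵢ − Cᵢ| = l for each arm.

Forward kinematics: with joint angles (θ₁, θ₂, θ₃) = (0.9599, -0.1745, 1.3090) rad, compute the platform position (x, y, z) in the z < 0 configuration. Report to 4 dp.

(-0.0557, 0.2381, -0.4421)

arm 1 at φ=0.0°: ρ1 = 0.2847;  S1 = (0.2847, 0.0000, -0.1638)
arm 2 at φ=120.0°: ρ2 = 0.3670;  S2 = (-0.1835, 0.3178, 0.0347)
S3 = (0.2218·cos240.0°, 0.2218·sin240.0°, -0.1932) = (-0.1109, -0.1921, -0.1932)
|S₂|²−|S₁|² = 0.0280;  |S₃|²−|S₁|² = -0.0214
[-0.9364 0.6356 0.3971]·P = 0.0280;  [-0.7912 -0.3841 -0.0587]·P = -0.0214
det = 0.8626;  x = 0.0033+0.1336z,  y = 0.0489+-0.4280z
quadratic in z: (1.2010)z²+(0.2106)z+(-0.1416)=0, √Δ=0.8512 → z ∈ {-0.4421, 0.2667}; z = -0.4421 (taking z<0)
x = -0.0557, y = 0.2381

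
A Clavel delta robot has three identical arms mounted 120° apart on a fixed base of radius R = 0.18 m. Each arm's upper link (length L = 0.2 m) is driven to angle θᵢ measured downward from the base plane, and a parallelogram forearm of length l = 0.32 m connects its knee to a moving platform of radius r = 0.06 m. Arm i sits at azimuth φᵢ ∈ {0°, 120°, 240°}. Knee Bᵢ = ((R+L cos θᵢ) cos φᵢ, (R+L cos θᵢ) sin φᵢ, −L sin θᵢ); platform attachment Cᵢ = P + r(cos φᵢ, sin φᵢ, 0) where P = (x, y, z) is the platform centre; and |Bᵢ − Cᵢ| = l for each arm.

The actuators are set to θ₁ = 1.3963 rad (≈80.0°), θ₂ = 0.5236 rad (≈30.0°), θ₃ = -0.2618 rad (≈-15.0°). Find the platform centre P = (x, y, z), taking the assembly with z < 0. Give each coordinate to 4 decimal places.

arm 1 at φ=0.0°: ρ1 = 0.1547;  S1 = (0.1547, 0.0000, -0.1970)
φ2=120.0°: virtual centre (-0.1466, 0.2539, -0.1000), radius l
arm 3 at φ=240.0°: ρ3 = 0.3132;  S3 = (-0.1566, -0.2712, 0.0518)
eliminate P² terms by subtracting sphere 1 from 2 and 3
plane₁₂: -0.6026x+0.5078y+0.1939z = 0.0332
det = 0.6431;  x = -0.0581+0.5564z,  y = -0.0035+0.2784z
quadratic in z: (1.3871)z²+(0.1552)z+(-0.0183)=0, √Δ=0.3546 → z ∈ {-0.1838, 0.0719}; z = -0.1838 (taking z<0)
x = -0.1603, y = -0.0546

(-0.1603, -0.0546, -0.1838)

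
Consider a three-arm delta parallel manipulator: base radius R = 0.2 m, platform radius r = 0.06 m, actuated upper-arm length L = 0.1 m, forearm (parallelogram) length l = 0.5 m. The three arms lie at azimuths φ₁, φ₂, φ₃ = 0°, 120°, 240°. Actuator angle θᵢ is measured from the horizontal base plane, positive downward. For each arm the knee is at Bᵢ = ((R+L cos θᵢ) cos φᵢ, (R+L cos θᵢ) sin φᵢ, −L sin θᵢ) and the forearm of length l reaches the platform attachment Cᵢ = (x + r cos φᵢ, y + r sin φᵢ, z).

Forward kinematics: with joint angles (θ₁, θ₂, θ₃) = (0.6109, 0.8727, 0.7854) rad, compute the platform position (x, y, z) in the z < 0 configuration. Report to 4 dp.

φ1=0.0°: virtual centre (0.2219, 0.0000, -0.0574), radius l
S2 = (0.2043·cos120.0°, 0.2043·sin120.0°, -0.0766) = (-0.1021, 0.1769, -0.0766)
arm 3 at φ=240.0°: e+L cos θ3 = 0.2107;  S3 = (-0.1054, -0.1825, -0.0707)
subtract pairs → two planes through P
linear system: -0.6481x+0.3538y = -0.0049−-0.0385z; -0.6545x+-0.3650y = -0.0031−-0.0267z
Cramer: x(z) = 0.0062-0.0502z;  y(z) = -0.0026+0.0169z
quadratic in z: (1.0028)z²+(0.1363)z+(-0.2002)=0, √Δ=0.9064 → z ∈ {-0.5199, 0.3840}; z = -0.5199 (taking z<0)
x = 0.0323, y = -0.0113

(0.0323, -0.0113, -0.5199)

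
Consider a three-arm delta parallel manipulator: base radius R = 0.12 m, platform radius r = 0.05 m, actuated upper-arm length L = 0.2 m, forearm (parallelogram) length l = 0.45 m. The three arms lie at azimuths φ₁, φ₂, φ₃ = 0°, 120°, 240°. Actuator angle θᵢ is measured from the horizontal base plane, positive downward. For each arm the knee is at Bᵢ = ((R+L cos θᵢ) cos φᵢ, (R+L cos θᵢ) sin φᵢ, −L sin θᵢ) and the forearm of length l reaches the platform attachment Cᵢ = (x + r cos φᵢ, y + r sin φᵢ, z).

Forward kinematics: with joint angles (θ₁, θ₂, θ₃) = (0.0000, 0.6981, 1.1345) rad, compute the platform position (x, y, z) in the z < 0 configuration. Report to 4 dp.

(0.2083, 0.1063, -0.4329)

centre 1 = (0.2700·cos0.0°, 0.2700·sin0.0°, 0.0000) = (0.2700, 0.0000, 0.0000)
arm 2 at φ=120.0°: ρ2 = 0.2232;  centre 2 = (-0.1116, 0.1933, -0.1286)
arm 3 at φ=240.0°: ρ3 = 0.1545;  centre 3 = (-0.0773, -0.1338, -0.1813)
eliminate P² terms by subtracting sphere 1 from 2 and 3
linear system: -0.7632x+0.3866y = -0.0066−-0.2571z; -0.6945x+-0.2676y = -0.0162−-0.3625z
Cramer: x(z) = 0.0169-0.4420z;  y(z) = 0.0165-0.2075z
sphere 1 gives Az²+Bz+C=0 with A=1.2384, B=0.2169, C=-0.1382;  B²−4AC=0.7316;  roots -0.4329, 0.2578;  negative root z = -0.4329
x = 0.2083, y = 0.1063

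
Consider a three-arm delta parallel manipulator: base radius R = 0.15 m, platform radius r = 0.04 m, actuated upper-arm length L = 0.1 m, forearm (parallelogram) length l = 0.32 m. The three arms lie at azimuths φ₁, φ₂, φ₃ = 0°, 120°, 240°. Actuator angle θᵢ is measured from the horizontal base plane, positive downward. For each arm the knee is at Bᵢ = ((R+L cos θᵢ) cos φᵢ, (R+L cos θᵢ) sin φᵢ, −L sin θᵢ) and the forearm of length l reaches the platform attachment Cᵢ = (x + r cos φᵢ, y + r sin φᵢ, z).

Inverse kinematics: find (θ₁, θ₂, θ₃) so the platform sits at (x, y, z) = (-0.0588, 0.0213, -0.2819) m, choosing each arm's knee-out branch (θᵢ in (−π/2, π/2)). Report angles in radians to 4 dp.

arm 1 (φ=0.0°): x'=-0.0588, y'=0.0213
  e−x'=0.1688;  (l²−L²−(e−x')²−y'²−z²)/2L = -0.0801
  γ=atan2(-0.2819,0.1688)=-1.0313;  ψ=arccos(-0.2437)=1.8170;  θ1=γ+ψ≈0.7857
φ2=120.0° → target in arm frame (0.0478, 0.0403)
  A cos θ + B sin θ = C:  0.0622·cos θ + -0.2819·sin θ = 0.0372
  θ2 = atan2(B,A) + arccos(C/0.2887) = 0.0877
rotate P by −φ3: (0.0110, -0.0616, -0.2819)
  A cos θ + B sin θ = C:  0.0990·cos θ + -0.2819·sin θ = -0.0033
  γ=atan2(-0.2819,0.0990)=-1.2329;  ψ=arccos(-0.0112)=1.5820;  θ3=γ+ψ≈0.3491

θ₁ = 0.7857, θ₂ = 0.0877, θ₃ = 0.3491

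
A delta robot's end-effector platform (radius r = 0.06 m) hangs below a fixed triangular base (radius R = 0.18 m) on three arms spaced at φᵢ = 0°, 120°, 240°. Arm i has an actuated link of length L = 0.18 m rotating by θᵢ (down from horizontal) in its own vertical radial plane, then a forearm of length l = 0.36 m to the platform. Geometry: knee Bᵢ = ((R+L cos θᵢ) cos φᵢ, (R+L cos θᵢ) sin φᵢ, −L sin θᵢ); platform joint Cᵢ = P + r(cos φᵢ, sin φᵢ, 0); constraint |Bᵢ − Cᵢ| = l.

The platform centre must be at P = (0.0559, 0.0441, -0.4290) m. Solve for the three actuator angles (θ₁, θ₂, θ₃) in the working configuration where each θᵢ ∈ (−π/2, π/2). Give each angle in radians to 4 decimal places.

θ₁ = 0.7854, θ₂ = 0.9600, θ₃ = 1.2215

φ1=0.0° → target in arm frame (0.0559, 0.0441)
  A cos θ + B sin θ = C:  0.0641·cos θ + -0.4290·sin θ = -0.2580
  √(A²+B²)=0.4338;  θ1 = -1.4225+2.2079 ≈ 0.7854
arm 2 (φ=120.0°): x'=0.0102, y'=-0.0705
  A cos θ + B sin θ = C:  0.1098·cos θ + -0.4290·sin θ = -0.2885
  √(A²+B²)=0.4428;  θ2 = -1.3203+2.2803 ≈ 0.9600
arm 3 (φ=240.0°): x'=-0.0661, y'=0.0264
  A=0.1861, B=-0.4290, C=(l²−L²−A²−y'²−z²)/(2L)=-0.3394
  θ3 = atan2(B,A) + arccos(C/0.4676) = 1.2215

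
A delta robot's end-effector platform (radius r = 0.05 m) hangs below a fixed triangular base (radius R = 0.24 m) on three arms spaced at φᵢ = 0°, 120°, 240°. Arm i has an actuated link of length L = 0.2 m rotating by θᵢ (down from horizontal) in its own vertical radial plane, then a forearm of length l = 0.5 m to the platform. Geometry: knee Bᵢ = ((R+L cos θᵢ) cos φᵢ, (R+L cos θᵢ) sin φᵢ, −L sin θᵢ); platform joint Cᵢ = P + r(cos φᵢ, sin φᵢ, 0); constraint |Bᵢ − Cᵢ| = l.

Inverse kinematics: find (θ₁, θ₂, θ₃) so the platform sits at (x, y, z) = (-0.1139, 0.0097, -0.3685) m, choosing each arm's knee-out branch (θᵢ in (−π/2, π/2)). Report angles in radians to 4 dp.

θ₁ = 0.7852, θ₂ = -0.0001, θ₃ = 0.0875

arm 1 (φ=0.0°): x'=-0.1139, y'=0.0097
  e−x'=0.3039;  (l²−L²−(e−x')²−y'²−z²)/2L = -0.0456
  γ=atan2(-0.3685,0.3039)=-0.8812;  ψ=arccos(-0.0955)=1.6664;  θ1=γ+ψ≈0.7852
arm 2 (φ=120.0°): x'=0.0654, y'=0.0938
  A=0.1246, B=-0.3685, C=(l²−L²−A²−y'²−z²)/(2L)=0.1247
  θ2 = atan2(B,A) + arccos(C/0.3890) = -0.0001
rotate P by −φ3: (0.0485, -0.1035, -0.3685)
  A cos θ + B sin θ = C:  0.1415·cos θ + -0.3685·sin θ = 0.1087
  θ3 = atan2(B,A) + arccos(C/0.3947) = 0.0875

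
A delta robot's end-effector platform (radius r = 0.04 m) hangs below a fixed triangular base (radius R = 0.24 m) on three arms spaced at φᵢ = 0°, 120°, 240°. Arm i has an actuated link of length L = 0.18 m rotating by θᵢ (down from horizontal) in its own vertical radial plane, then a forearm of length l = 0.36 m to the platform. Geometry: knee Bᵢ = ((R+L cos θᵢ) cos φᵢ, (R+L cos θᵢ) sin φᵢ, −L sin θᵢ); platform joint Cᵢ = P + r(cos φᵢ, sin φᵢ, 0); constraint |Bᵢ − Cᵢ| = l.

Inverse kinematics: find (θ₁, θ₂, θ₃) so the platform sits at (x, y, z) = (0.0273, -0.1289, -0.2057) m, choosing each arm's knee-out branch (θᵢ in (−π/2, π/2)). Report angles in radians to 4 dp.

θ₁ = 0.6109, θ₂ = 1.3962, θ₃ = 0.0001

arm 1 (φ=0.0°): x'=0.0273, y'=-0.1289
  A=0.1727, B=-0.2057, C=(l²−L²−A²−y'²−z²)/(2L)=0.0235
  θ1 = atan2(B,A) + arccos(C/0.2686) = 0.6109
arm 2 (φ=120.0°): x'=-0.1253, y'=0.0408
  A=0.3253, B=-0.2057, C=(l²−L²−A²−y'²−z²)/(2L)=-0.1461
  γ=atan2(-0.2057,0.3253)=-0.5639;  ψ=arccos(-0.3795)=1.9601;  θ2=γ+ψ≈1.3962
arm 3 (φ=240.0°): x'=0.0980, y'=0.0881
  A=0.1020, B=-0.2057, C=(l²−L²−A²−y'²−z²)/(2L)=0.1020
  √(A²+B²)=0.2296;  θ3 = -1.1104+1.1105 ≈ 0.0001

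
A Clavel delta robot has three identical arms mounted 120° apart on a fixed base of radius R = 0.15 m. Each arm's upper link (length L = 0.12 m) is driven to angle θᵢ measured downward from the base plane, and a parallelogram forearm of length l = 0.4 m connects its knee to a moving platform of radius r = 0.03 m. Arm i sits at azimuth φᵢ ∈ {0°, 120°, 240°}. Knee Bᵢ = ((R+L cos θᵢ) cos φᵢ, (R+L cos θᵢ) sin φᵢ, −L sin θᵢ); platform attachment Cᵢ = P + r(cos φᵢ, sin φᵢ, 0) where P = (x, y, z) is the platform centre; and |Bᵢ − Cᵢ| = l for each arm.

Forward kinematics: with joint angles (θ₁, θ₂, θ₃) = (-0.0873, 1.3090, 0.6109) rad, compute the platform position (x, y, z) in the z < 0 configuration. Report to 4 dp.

(0.1414, -0.0939, -0.3658)

φ1=0.0°: virtual centre (0.2395, 0.0000, 0.0105), radius l
O2 = (0.1511·cos120.0°, 0.1511·sin120.0°, -0.1159) = (-0.0755, 0.1308, -0.1159)
O3 = (0.2183·cos240.0°, 0.2183·sin240.0°, -0.0688) = (-0.1091, -0.1890, -0.0688)
subtract pairs → two planes through P
linear system: -0.6301x+0.2616y = -0.0212−-0.2527z; -0.6974x+-0.3781y = -0.0051−-0.1586z
det = 0.4207;  x = 0.0223+-0.3258z,  y = -0.0276+0.1814z
quadratic in z: (1.1390)z²+(0.1106)z+(-0.1119)=0, √Δ=0.7226 → z ∈ {-0.3658, 0.2686}; z = -0.3658 (taking z<0)
x = 0.1414, y = -0.0939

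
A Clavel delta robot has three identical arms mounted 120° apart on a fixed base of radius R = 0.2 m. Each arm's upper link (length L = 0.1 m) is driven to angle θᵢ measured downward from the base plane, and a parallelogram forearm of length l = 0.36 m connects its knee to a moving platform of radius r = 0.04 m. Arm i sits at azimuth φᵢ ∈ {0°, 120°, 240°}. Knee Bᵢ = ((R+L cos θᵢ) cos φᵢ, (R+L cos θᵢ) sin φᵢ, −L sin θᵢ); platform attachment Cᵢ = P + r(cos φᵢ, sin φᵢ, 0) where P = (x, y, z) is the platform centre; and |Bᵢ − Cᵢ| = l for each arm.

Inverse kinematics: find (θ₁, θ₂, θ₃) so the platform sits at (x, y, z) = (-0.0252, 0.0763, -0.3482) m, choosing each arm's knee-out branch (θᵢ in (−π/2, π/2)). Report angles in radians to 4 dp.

rotate P by −φ1: (-0.0252, 0.0763, -0.3482)
  e−x'=0.1852;  (l²−L²−(e−x')²−y'²−z²)/2L = -0.2088
  γ=atan2(-0.3482,0.1852)=-1.0820;  ψ=arccos(-0.5295)=2.1288;  θ1=γ+ψ≈1.0468
arm 2 (φ=120.0°): x'=0.0787, y'=-0.0163
  e−x'=0.0813;  (l²−L²−(e−x')²−y'²−z²)/2L = -0.0426
  θ2 = atan2(B,A) + arccos(C/0.3576) = 0.3489
rotate P by −φ3: (-0.0535, -0.0600, -0.3482)
  A=0.2135, B=-0.3482, C=(l²−L²−A²−y'²−z²)/(2L)=-0.2541
  γ=atan2(-0.3482,0.2135)=-1.0208;  ψ=arccos(-0.6220)=2.2422;  θ3=γ+ψ≈1.2213

θ₁ = 1.0468, θ₂ = 0.3489, θ₃ = 1.2213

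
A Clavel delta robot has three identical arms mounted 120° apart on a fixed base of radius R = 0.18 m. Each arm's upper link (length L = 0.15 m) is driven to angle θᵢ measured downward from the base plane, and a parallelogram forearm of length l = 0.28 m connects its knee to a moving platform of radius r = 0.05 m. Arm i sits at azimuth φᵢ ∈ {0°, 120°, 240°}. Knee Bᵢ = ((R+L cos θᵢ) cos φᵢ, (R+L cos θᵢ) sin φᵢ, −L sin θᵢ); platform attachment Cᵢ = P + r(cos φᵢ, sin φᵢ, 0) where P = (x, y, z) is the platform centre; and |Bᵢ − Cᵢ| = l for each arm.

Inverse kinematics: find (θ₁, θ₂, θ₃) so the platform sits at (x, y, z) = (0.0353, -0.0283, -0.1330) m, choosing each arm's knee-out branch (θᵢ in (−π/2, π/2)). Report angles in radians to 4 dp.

arm 1 (φ=0.0°): x'=0.0353, y'=-0.0283
  A cos θ + B sin θ = C:  0.0947·cos θ + -0.1330·sin θ = 0.0948
  θ1 = atan2(B,A) + arccos(C/0.1633) = -0.0008
arm 2 (φ=120.0°): x'=-0.0422, y'=-0.0164
  A=0.1722, B=-0.1330, C=(l²−L²−A²−y'²−z²)/(2L)=0.0277
  √(A²+B²)=0.2175;  θ2 = -0.6578+1.4432 ≈ 0.7855
arm 3 (φ=240.0°): x'=0.0069, y'=0.0447
  A=0.1231, B=-0.1330, C=(l²−L²−A²−y'²−z²)/(2L)=0.0702
  θ3 = atan2(B,A) + arccos(C/0.1813) = 0.3495

θ₁ = -0.0008, θ₂ = 0.7855, θ₃ = 0.3495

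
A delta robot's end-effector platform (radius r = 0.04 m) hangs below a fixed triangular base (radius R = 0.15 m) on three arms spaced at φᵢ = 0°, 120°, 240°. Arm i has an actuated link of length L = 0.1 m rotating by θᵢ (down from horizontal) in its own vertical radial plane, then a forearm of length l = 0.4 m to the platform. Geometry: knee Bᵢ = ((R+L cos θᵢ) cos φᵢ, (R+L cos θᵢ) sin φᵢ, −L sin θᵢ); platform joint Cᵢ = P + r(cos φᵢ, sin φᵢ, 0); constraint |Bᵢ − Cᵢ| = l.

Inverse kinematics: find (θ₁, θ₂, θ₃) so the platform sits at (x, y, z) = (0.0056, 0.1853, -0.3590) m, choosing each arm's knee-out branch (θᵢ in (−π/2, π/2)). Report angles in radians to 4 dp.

rotate P by −φ1: (0.0056, 0.1853, -0.3590)
  A cos θ + B sin θ = C:  0.1044·cos θ + -0.3590·sin θ = -0.1206
  √(A²+B²)=0.3739;  θ1 = -1.2878+1.8992 ≈ 0.6114
rotate P by −φ2: (0.1577, -0.0975, -0.3590)
  A cos θ + B sin θ = C:  -0.0477·cos θ + -0.3590·sin θ = 0.0467
  √(A²+B²)=0.3622;  θ2 = -1.7028+1.4415 ≈ -0.2613
φ3=240.0° → target in arm frame (-0.1633, -0.0878)
  A=0.2733, B=-0.3590, C=(l²−L²−A²−y'²−z²)/(2L)=-0.3063
  γ=atan2(-0.3590,0.2733)=-0.9202;  ψ=arccos(-0.6790)=2.3172;  θ3=γ+ψ≈1.3970

θ₁ = 0.6114, θ₂ = -0.2613, θ₃ = 1.3970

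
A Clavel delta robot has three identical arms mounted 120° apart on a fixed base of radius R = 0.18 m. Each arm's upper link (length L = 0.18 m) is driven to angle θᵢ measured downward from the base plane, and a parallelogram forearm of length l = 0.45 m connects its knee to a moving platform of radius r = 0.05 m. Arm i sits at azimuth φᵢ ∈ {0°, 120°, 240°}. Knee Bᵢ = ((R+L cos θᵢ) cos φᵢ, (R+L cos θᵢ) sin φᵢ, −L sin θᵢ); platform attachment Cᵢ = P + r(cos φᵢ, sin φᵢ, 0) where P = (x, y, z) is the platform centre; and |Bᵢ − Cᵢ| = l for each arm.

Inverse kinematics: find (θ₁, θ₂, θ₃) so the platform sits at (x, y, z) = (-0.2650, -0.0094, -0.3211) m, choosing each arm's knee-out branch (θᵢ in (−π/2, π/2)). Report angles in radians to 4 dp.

θ₁ = 1.3961, θ₂ = -0.0874, θ₃ = -0.1749

arm 1 (φ=0.0°): x'=-0.2650, y'=-0.0094
  e−x'=0.3950;  (l²−L²−(e−x')²−y'²−z²)/2L = -0.2476
  √(A²+B²)=0.5090;  θ1 = -0.6826+2.0786 ≈ 1.3961
arm 2 (φ=120.0°): x'=0.1244, y'=0.2342
  A=0.0056, B=-0.3211, C=(l²−L²−A²−y'²−z²)/(2L)=0.0337
  γ=atan2(-0.3211,0.0056)=-1.5532;  ψ=arccos(0.1048)=1.4658;  θ2=γ+ψ≈-0.0874
arm 3 (φ=240.0°): x'=0.1406, y'=-0.2248
  e−x'=-0.0106;  (l²−L²−(e−x')²−y'²−z²)/2L = 0.0454
  θ3 = atan2(B,A) + arccos(C/0.3213) = -0.1749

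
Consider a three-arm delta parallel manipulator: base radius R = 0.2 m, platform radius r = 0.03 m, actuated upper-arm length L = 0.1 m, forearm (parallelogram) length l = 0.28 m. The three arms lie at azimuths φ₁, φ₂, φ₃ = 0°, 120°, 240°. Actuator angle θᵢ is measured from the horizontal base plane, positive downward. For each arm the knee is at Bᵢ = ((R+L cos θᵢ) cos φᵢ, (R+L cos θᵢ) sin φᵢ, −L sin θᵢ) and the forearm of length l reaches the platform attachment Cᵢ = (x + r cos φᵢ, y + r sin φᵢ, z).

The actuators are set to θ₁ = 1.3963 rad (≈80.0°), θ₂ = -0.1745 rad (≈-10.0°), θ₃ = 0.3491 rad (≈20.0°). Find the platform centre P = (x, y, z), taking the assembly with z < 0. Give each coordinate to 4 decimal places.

arm 1 at φ=0.0°: ρ1 = 0.1874;  S1 = (0.1874, 0.0000, -0.0985)
S2 = (0.2685·cos120.0°, 0.2685·sin120.0°, 0.0174) = (-0.1342, 0.2325, 0.0174)
φ3=240.0°: virtual centre (-0.1320, -0.2286, -0.0342), radius l
subtract pairs → two planes through P
[-0.6432 0.4650 0.2317]·P = 0.0276;  [-0.6387 -0.4572 0.1286]·P = 0.0260
det = 0.5911;  x = -0.0418+0.2803z,  y = 0.0015+-0.1105z
into |P−S₁|² = l²: 1.0908z² + 0.0681z + -0.0162 = 0;  Δ = 0.0752;  z = -0.1569 or 0.0945 → z<0 root = -0.1569
x = -0.0858, y = 0.0188

(-0.0858, 0.0188, -0.1569)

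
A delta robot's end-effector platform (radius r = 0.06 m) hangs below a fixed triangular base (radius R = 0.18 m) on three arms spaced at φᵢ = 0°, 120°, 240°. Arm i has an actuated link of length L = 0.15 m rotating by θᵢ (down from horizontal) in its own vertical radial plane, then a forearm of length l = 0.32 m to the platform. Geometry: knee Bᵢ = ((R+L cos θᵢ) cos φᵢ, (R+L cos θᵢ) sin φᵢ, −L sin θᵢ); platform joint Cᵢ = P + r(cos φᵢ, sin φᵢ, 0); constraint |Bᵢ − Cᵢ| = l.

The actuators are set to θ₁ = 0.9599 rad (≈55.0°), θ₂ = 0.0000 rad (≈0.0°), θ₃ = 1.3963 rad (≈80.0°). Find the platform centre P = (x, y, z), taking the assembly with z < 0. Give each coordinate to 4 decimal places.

(-0.0193, 0.1561, -0.2880)

arm 1 at φ=0.0°: ρ1 = 0.2060;  centre 1 = (0.2060, 0.0000, -0.1229)
φ2=120.0°: virtual centre (-0.1350, 0.2338, 0.0000), radius l
arm 3 at φ=240.0°: ρ3 = 0.1460;  centre 3 = (-0.0730, -0.1265, -0.1477)
eliminate P² terms by subtracting sphere 1 from 2 and 3
[-0.6821 0.4677 0.2457]·P = 0.0154;  [-0.5581 -0.2530 -0.0497]·P = -0.0144
det = 0.4335;  x = 0.0066+0.0898z,  y = 0.0424+-0.3946z
sphere 1 gives Az²+Bz+C=0 with A=1.1637, B=0.1765, C=-0.0457;  B²−4AC=0.2440;  roots -0.2880, 0.1364;  negative root z = -0.2880
x = -0.0193, y = 0.1561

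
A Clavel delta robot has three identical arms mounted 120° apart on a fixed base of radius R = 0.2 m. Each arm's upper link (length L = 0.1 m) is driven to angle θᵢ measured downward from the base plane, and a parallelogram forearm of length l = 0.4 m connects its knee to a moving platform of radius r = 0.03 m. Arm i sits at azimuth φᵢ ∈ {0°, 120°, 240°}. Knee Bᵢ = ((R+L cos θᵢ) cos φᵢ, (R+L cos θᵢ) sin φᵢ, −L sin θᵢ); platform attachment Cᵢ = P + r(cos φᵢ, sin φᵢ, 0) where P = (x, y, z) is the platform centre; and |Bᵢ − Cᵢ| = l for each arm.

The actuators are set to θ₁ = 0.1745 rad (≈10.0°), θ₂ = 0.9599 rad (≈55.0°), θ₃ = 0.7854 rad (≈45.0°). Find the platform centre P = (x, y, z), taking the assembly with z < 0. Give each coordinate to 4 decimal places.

φ1=0.0°: virtual centre (0.2685, 0.0000, -0.0174), radius l
arm 2 at φ=120.0°: e+L cos θ2 = 0.2274;  S2 = (-0.1137, 0.1969, -0.0819)
S3 = (0.2407·cos240.0°, 0.2407·sin240.0°, -0.0707) = (-0.1204, -0.2085, -0.0707)
|S₂|²−|S₁|² = -0.0140;  |S₃|²−|S₁|² = -0.0094
[-0.7643 0.3938 -0.1291]·P = -0.0140;  [-0.7777 -0.4169 -0.1067]·P = -0.0094
Cramer: x(z) = 0.0153-0.1534z;  y(z) = -0.0059+0.0302z
quadratic in z: (1.0244)z²+(0.1120)z+(-0.0956)=0, √Δ=0.6357 → z ∈ {-0.3649, 0.2556}; z = -0.3649 (taking z<0)
x = 0.0713, y = -0.0169

(0.0713, -0.0169, -0.3649)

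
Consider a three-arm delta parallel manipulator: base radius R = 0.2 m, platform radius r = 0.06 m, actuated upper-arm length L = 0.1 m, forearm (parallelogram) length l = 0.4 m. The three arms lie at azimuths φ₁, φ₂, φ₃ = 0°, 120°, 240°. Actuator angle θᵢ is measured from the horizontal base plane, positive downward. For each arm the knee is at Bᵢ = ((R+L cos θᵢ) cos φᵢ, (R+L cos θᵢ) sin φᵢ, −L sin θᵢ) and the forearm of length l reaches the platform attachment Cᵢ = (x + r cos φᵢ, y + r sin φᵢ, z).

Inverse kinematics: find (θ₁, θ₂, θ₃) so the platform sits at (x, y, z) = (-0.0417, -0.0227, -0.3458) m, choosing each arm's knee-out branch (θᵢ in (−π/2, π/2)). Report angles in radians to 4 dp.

rotate P by −φ1: (-0.0417, -0.0227, -0.3458)
  A=0.1817, B=-0.3458, C=(l²−L²−A²−y'²−z²)/(2L)=-0.0155
  θ1 = atan2(B,A) + arccos(C/0.3906) = 0.5236
rotate P by −φ2: (0.0012, 0.0475, -0.3458)
  e−x'=0.1388;  (l²−L²−(e−x')²−y'²−z²)/2L = 0.0445
  θ2 = atan2(B,A) + arccos(C/0.3726) = 0.2620
φ3=240.0° → target in arm frame (0.0405, -0.0248)
  A cos θ + B sin θ = C:  0.0995·cos θ + -0.3458·sin θ = 0.0996
  γ=atan2(-0.3458,0.0995)=-1.2906;  ψ=arccos(0.2767)=1.2905;  θ3=γ+ψ≈-0.0002

θ₁ = 0.5236, θ₂ = 0.2620, θ₃ = -0.0002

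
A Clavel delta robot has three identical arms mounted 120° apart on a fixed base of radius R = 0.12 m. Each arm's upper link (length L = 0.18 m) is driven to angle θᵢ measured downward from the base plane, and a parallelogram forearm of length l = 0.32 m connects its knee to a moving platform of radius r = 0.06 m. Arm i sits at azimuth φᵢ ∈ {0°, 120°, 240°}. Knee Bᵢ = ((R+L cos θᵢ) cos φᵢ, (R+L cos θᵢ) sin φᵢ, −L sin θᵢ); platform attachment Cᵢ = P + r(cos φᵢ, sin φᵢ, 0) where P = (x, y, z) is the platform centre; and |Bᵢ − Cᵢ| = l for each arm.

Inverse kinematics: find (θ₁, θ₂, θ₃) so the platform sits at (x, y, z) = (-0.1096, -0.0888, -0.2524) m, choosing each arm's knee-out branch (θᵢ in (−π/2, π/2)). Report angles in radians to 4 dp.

θ₁ = 0.8726, θ₂ = 0.5238, θ₃ = -0.2620

rotate P by −φ1: (-0.1096, -0.0888, -0.2524)
  A=0.1696, B=-0.2524, C=(l²−L²−A²−y'²−z²)/(2L)=-0.0843
  γ=atan2(-0.2524,0.1696)=-0.9791;  ψ=arccos(-0.2773)=1.8518;  θ1=γ+ψ≈0.8726
φ2=120.0° → target in arm frame (-0.0221, 0.1393)
  e−x'=0.0821;  (l²−L²−(e−x')²−y'²−z²)/2L = -0.0552
  θ2 = atan2(B,A) + arccos(C/0.2654) = 0.5238
rotate P by −φ3: (0.1317, -0.0505, -0.2524)
  e−x'=-0.0717;  (l²−L²−(e−x')²−y'²−z²)/2L = -0.0039
  √(A²+B²)=0.2624;  θ3 = -1.8476+1.5856 ≈ -0.2620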